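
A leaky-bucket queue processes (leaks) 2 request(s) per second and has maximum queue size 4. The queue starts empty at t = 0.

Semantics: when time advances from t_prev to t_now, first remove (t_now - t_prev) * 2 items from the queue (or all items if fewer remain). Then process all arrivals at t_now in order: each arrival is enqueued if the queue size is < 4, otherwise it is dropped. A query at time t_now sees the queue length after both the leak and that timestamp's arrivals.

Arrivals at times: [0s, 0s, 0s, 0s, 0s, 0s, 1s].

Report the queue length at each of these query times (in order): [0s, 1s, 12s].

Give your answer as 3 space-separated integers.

Answer: 4 3 0

Derivation:
Queue lengths at query times:
  query t=0s: backlog = 4
  query t=1s: backlog = 3
  query t=12s: backlog = 0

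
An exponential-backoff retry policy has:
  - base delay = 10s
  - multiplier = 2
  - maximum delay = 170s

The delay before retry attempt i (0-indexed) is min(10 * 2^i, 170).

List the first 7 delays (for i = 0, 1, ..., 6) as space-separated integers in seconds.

Computing each delay:
  i=0: min(10*2^0, 170) = 10
  i=1: min(10*2^1, 170) = 20
  i=2: min(10*2^2, 170) = 40
  i=3: min(10*2^3, 170) = 80
  i=4: min(10*2^4, 170) = 160
  i=5: min(10*2^5, 170) = 170
  i=6: min(10*2^6, 170) = 170

Answer: 10 20 40 80 160 170 170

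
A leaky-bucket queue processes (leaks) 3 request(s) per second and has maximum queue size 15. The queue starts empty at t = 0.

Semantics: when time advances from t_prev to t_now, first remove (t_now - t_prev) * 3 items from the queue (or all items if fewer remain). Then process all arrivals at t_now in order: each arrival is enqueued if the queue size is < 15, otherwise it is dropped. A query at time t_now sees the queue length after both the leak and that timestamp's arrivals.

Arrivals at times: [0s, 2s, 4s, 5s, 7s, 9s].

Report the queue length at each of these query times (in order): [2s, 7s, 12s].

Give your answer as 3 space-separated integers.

Answer: 1 1 0

Derivation:
Queue lengths at query times:
  query t=2s: backlog = 1
  query t=7s: backlog = 1
  query t=12s: backlog = 0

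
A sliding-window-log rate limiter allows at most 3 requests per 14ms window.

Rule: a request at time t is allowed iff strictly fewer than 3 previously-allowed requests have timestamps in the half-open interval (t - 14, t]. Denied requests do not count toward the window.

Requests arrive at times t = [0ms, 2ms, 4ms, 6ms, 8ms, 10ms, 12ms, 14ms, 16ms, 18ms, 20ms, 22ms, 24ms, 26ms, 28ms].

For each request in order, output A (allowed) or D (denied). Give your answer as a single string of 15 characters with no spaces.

Answer: AAADDDDAAADDDDA

Derivation:
Tracking allowed requests in the window:
  req#1 t=0ms: ALLOW
  req#2 t=2ms: ALLOW
  req#3 t=4ms: ALLOW
  req#4 t=6ms: DENY
  req#5 t=8ms: DENY
  req#6 t=10ms: DENY
  req#7 t=12ms: DENY
  req#8 t=14ms: ALLOW
  req#9 t=16ms: ALLOW
  req#10 t=18ms: ALLOW
  req#11 t=20ms: DENY
  req#12 t=22ms: DENY
  req#13 t=24ms: DENY
  req#14 t=26ms: DENY
  req#15 t=28ms: ALLOW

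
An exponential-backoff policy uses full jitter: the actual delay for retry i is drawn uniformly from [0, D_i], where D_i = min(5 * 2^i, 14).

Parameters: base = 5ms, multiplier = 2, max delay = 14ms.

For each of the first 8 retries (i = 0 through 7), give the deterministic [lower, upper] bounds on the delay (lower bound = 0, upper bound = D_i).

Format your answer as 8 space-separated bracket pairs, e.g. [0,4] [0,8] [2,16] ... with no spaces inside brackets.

Computing bounds per retry:
  i=0: D_i=min(5*2^0,14)=5, bounds=[0,5]
  i=1: D_i=min(5*2^1,14)=10, bounds=[0,10]
  i=2: D_i=min(5*2^2,14)=14, bounds=[0,14]
  i=3: D_i=min(5*2^3,14)=14, bounds=[0,14]
  i=4: D_i=min(5*2^4,14)=14, bounds=[0,14]
  i=5: D_i=min(5*2^5,14)=14, bounds=[0,14]
  i=6: D_i=min(5*2^6,14)=14, bounds=[0,14]
  i=7: D_i=min(5*2^7,14)=14, bounds=[0,14]

Answer: [0,5] [0,10] [0,14] [0,14] [0,14] [0,14] [0,14] [0,14]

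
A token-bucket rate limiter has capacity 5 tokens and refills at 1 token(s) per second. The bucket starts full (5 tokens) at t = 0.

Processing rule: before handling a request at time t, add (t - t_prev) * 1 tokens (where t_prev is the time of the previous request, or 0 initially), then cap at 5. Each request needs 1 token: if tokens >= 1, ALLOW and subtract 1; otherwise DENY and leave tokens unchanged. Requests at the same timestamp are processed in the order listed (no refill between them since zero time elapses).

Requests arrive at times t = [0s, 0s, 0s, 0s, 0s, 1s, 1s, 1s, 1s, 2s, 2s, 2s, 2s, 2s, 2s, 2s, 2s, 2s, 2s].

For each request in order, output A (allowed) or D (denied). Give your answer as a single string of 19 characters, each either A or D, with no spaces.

Answer: AAAAAADDDADDDDDDDDD

Derivation:
Simulating step by step:
  req#1 t=0s: ALLOW
  req#2 t=0s: ALLOW
  req#3 t=0s: ALLOW
  req#4 t=0s: ALLOW
  req#5 t=0s: ALLOW
  req#6 t=1s: ALLOW
  req#7 t=1s: DENY
  req#8 t=1s: DENY
  req#9 t=1s: DENY
  req#10 t=2s: ALLOW
  req#11 t=2s: DENY
  req#12 t=2s: DENY
  req#13 t=2s: DENY
  req#14 t=2s: DENY
  req#15 t=2s: DENY
  req#16 t=2s: DENY
  req#17 t=2s: DENY
  req#18 t=2s: DENY
  req#19 t=2s: DENY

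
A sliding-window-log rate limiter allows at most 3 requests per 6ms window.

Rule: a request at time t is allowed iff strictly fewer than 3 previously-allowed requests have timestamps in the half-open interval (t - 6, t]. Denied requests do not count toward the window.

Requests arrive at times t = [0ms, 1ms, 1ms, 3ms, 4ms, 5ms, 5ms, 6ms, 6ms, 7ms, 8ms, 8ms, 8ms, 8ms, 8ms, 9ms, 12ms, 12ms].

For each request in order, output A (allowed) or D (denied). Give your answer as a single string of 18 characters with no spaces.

Answer: AAADDDDADAADDDDDAD

Derivation:
Tracking allowed requests in the window:
  req#1 t=0ms: ALLOW
  req#2 t=1ms: ALLOW
  req#3 t=1ms: ALLOW
  req#4 t=3ms: DENY
  req#5 t=4ms: DENY
  req#6 t=5ms: DENY
  req#7 t=5ms: DENY
  req#8 t=6ms: ALLOW
  req#9 t=6ms: DENY
  req#10 t=7ms: ALLOW
  req#11 t=8ms: ALLOW
  req#12 t=8ms: DENY
  req#13 t=8ms: DENY
  req#14 t=8ms: DENY
  req#15 t=8ms: DENY
  req#16 t=9ms: DENY
  req#17 t=12ms: ALLOW
  req#18 t=12ms: DENY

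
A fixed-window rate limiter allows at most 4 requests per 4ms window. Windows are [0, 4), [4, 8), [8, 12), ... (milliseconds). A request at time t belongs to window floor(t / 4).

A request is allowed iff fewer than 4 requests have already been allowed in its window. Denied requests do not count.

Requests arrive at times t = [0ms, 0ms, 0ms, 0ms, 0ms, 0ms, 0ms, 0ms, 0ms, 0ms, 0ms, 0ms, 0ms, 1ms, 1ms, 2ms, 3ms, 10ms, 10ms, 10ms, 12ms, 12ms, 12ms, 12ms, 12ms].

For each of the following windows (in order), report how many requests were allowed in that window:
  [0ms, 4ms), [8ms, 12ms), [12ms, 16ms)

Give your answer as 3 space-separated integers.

Processing requests:
  req#1 t=0ms (window 0): ALLOW
  req#2 t=0ms (window 0): ALLOW
  req#3 t=0ms (window 0): ALLOW
  req#4 t=0ms (window 0): ALLOW
  req#5 t=0ms (window 0): DENY
  req#6 t=0ms (window 0): DENY
  req#7 t=0ms (window 0): DENY
  req#8 t=0ms (window 0): DENY
  req#9 t=0ms (window 0): DENY
  req#10 t=0ms (window 0): DENY
  req#11 t=0ms (window 0): DENY
  req#12 t=0ms (window 0): DENY
  req#13 t=0ms (window 0): DENY
  req#14 t=1ms (window 0): DENY
  req#15 t=1ms (window 0): DENY
  req#16 t=2ms (window 0): DENY
  req#17 t=3ms (window 0): DENY
  req#18 t=10ms (window 2): ALLOW
  req#19 t=10ms (window 2): ALLOW
  req#20 t=10ms (window 2): ALLOW
  req#21 t=12ms (window 3): ALLOW
  req#22 t=12ms (window 3): ALLOW
  req#23 t=12ms (window 3): ALLOW
  req#24 t=12ms (window 3): ALLOW
  req#25 t=12ms (window 3): DENY

Allowed counts by window: 4 3 4

Answer: 4 3 4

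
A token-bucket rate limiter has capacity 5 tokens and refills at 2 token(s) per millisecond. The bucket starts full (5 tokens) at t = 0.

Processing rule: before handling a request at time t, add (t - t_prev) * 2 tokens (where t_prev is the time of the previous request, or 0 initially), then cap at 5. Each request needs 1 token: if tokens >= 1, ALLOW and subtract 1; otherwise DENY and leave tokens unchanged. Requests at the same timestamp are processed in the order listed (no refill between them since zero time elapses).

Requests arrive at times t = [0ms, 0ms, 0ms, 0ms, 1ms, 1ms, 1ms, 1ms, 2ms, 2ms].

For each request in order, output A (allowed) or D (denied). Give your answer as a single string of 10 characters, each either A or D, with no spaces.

Simulating step by step:
  req#1 t=0ms: ALLOW
  req#2 t=0ms: ALLOW
  req#3 t=0ms: ALLOW
  req#4 t=0ms: ALLOW
  req#5 t=1ms: ALLOW
  req#6 t=1ms: ALLOW
  req#7 t=1ms: ALLOW
  req#8 t=1ms: DENY
  req#9 t=2ms: ALLOW
  req#10 t=2ms: ALLOW

Answer: AAAAAAADAA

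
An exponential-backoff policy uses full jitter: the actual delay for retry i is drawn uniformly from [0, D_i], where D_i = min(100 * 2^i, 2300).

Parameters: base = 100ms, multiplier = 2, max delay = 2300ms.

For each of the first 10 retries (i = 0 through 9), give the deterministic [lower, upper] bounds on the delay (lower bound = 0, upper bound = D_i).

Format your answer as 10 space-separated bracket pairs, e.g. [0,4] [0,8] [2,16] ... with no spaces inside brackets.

Computing bounds per retry:
  i=0: D_i=min(100*2^0,2300)=100, bounds=[0,100]
  i=1: D_i=min(100*2^1,2300)=200, bounds=[0,200]
  i=2: D_i=min(100*2^2,2300)=400, bounds=[0,400]
  i=3: D_i=min(100*2^3,2300)=800, bounds=[0,800]
  i=4: D_i=min(100*2^4,2300)=1600, bounds=[0,1600]
  i=5: D_i=min(100*2^5,2300)=2300, bounds=[0,2300]
  i=6: D_i=min(100*2^6,2300)=2300, bounds=[0,2300]
  i=7: D_i=min(100*2^7,2300)=2300, bounds=[0,2300]
  i=8: D_i=min(100*2^8,2300)=2300, bounds=[0,2300]
  i=9: D_i=min(100*2^9,2300)=2300, bounds=[0,2300]

Answer: [0,100] [0,200] [0,400] [0,800] [0,1600] [0,2300] [0,2300] [0,2300] [0,2300] [0,2300]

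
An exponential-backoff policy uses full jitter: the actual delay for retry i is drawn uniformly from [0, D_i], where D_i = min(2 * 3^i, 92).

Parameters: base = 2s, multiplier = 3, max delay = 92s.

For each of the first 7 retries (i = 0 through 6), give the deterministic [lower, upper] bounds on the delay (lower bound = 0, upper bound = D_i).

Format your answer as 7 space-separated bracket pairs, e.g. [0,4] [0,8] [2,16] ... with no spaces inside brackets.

Answer: [0,2] [0,6] [0,18] [0,54] [0,92] [0,92] [0,92]

Derivation:
Computing bounds per retry:
  i=0: D_i=min(2*3^0,92)=2, bounds=[0,2]
  i=1: D_i=min(2*3^1,92)=6, bounds=[0,6]
  i=2: D_i=min(2*3^2,92)=18, bounds=[0,18]
  i=3: D_i=min(2*3^3,92)=54, bounds=[0,54]
  i=4: D_i=min(2*3^4,92)=92, bounds=[0,92]
  i=5: D_i=min(2*3^5,92)=92, bounds=[0,92]
  i=6: D_i=min(2*3^6,92)=92, bounds=[0,92]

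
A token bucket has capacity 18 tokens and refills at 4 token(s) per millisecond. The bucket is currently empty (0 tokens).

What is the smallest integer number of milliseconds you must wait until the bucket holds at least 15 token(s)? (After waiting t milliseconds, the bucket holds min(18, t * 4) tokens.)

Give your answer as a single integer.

Answer: 4

Derivation:
Need t * 4 >= 15, so t >= 15/4.
Smallest integer t = ceil(15/4) = 4.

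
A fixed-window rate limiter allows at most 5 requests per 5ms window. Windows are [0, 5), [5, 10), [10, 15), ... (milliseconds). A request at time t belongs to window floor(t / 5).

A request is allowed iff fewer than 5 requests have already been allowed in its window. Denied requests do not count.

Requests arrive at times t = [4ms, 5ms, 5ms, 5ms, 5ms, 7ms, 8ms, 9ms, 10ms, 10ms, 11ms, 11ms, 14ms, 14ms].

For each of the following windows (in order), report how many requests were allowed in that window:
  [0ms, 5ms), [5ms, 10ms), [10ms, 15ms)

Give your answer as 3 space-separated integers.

Answer: 1 5 5

Derivation:
Processing requests:
  req#1 t=4ms (window 0): ALLOW
  req#2 t=5ms (window 1): ALLOW
  req#3 t=5ms (window 1): ALLOW
  req#4 t=5ms (window 1): ALLOW
  req#5 t=5ms (window 1): ALLOW
  req#6 t=7ms (window 1): ALLOW
  req#7 t=8ms (window 1): DENY
  req#8 t=9ms (window 1): DENY
  req#9 t=10ms (window 2): ALLOW
  req#10 t=10ms (window 2): ALLOW
  req#11 t=11ms (window 2): ALLOW
  req#12 t=11ms (window 2): ALLOW
  req#13 t=14ms (window 2): ALLOW
  req#14 t=14ms (window 2): DENY

Allowed counts by window: 1 5 5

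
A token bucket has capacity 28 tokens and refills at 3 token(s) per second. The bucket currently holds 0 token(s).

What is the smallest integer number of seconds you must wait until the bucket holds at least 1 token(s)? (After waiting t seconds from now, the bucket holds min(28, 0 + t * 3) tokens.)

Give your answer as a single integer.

Answer: 1

Derivation:
Need 0 + t * 3 >= 1, so t >= 1/3.
Smallest integer t = ceil(1/3) = 1.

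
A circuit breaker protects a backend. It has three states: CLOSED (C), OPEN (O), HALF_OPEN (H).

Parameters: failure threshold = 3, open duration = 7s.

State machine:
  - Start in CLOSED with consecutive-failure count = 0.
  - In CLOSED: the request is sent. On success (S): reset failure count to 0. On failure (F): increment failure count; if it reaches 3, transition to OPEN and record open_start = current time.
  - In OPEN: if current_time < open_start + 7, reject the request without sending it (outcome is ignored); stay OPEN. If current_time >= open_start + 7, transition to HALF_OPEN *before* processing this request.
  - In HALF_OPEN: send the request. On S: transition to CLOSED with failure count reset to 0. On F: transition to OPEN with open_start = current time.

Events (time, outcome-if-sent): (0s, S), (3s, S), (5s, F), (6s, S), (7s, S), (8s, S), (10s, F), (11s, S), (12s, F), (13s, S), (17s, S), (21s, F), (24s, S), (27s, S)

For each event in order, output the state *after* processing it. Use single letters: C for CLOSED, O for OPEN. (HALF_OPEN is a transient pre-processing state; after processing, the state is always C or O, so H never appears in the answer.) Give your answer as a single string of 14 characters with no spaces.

Answer: CCCCCCCCCCCCCC

Derivation:
State after each event:
  event#1 t=0s outcome=S: state=CLOSED
  event#2 t=3s outcome=S: state=CLOSED
  event#3 t=5s outcome=F: state=CLOSED
  event#4 t=6s outcome=S: state=CLOSED
  event#5 t=7s outcome=S: state=CLOSED
  event#6 t=8s outcome=S: state=CLOSED
  event#7 t=10s outcome=F: state=CLOSED
  event#8 t=11s outcome=S: state=CLOSED
  event#9 t=12s outcome=F: state=CLOSED
  event#10 t=13s outcome=S: state=CLOSED
  event#11 t=17s outcome=S: state=CLOSED
  event#12 t=21s outcome=F: state=CLOSED
  event#13 t=24s outcome=S: state=CLOSED
  event#14 t=27s outcome=S: state=CLOSED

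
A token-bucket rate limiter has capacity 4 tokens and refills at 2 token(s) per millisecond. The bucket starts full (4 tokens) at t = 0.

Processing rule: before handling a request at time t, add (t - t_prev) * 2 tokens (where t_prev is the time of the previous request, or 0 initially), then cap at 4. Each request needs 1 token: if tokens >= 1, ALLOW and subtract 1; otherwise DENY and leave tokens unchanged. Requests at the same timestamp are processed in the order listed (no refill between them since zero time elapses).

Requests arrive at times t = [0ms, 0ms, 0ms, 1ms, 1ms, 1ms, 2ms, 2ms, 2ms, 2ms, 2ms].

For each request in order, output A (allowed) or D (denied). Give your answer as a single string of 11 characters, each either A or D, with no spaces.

Answer: AAAAAAAADDD

Derivation:
Simulating step by step:
  req#1 t=0ms: ALLOW
  req#2 t=0ms: ALLOW
  req#3 t=0ms: ALLOW
  req#4 t=1ms: ALLOW
  req#5 t=1ms: ALLOW
  req#6 t=1ms: ALLOW
  req#7 t=2ms: ALLOW
  req#8 t=2ms: ALLOW
  req#9 t=2ms: DENY
  req#10 t=2ms: DENY
  req#11 t=2ms: DENY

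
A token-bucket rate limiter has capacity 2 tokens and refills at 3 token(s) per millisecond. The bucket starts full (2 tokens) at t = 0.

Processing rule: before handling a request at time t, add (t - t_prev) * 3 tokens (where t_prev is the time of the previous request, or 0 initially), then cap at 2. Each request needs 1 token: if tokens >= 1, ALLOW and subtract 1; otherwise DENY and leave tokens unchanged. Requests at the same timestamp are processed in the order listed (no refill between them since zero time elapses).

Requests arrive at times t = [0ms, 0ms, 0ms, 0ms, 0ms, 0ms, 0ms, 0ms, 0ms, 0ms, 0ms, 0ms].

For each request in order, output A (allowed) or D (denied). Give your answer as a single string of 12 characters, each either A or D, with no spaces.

Simulating step by step:
  req#1 t=0ms: ALLOW
  req#2 t=0ms: ALLOW
  req#3 t=0ms: DENY
  req#4 t=0ms: DENY
  req#5 t=0ms: DENY
  req#6 t=0ms: DENY
  req#7 t=0ms: DENY
  req#8 t=0ms: DENY
  req#9 t=0ms: DENY
  req#10 t=0ms: DENY
  req#11 t=0ms: DENY
  req#12 t=0ms: DENY

Answer: AADDDDDDDDDD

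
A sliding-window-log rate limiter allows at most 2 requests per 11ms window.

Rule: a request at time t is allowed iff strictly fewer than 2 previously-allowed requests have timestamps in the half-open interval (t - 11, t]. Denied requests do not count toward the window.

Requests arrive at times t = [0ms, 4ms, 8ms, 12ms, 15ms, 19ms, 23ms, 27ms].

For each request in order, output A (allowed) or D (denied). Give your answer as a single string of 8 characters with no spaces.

Tracking allowed requests in the window:
  req#1 t=0ms: ALLOW
  req#2 t=4ms: ALLOW
  req#3 t=8ms: DENY
  req#4 t=12ms: ALLOW
  req#5 t=15ms: ALLOW
  req#6 t=19ms: DENY
  req#7 t=23ms: ALLOW
  req#8 t=27ms: ALLOW

Answer: AADAADAA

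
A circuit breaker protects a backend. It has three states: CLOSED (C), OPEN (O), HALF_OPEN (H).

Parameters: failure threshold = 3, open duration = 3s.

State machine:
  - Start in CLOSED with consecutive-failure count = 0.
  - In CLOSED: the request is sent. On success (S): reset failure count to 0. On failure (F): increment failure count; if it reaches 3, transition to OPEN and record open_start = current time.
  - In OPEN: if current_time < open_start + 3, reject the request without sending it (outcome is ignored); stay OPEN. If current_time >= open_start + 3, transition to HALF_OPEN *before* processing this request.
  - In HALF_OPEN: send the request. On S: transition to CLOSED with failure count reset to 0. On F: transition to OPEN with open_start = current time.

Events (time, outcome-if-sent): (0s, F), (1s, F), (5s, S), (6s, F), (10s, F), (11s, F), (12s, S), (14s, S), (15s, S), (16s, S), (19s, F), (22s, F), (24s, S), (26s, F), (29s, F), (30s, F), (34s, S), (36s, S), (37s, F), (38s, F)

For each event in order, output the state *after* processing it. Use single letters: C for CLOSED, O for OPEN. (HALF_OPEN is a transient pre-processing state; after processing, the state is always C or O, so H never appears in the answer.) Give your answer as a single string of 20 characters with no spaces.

State after each event:
  event#1 t=0s outcome=F: state=CLOSED
  event#2 t=1s outcome=F: state=CLOSED
  event#3 t=5s outcome=S: state=CLOSED
  event#4 t=6s outcome=F: state=CLOSED
  event#5 t=10s outcome=F: state=CLOSED
  event#6 t=11s outcome=F: state=OPEN
  event#7 t=12s outcome=S: state=OPEN
  event#8 t=14s outcome=S: state=CLOSED
  event#9 t=15s outcome=S: state=CLOSED
  event#10 t=16s outcome=S: state=CLOSED
  event#11 t=19s outcome=F: state=CLOSED
  event#12 t=22s outcome=F: state=CLOSED
  event#13 t=24s outcome=S: state=CLOSED
  event#14 t=26s outcome=F: state=CLOSED
  event#15 t=29s outcome=F: state=CLOSED
  event#16 t=30s outcome=F: state=OPEN
  event#17 t=34s outcome=S: state=CLOSED
  event#18 t=36s outcome=S: state=CLOSED
  event#19 t=37s outcome=F: state=CLOSED
  event#20 t=38s outcome=F: state=CLOSED

Answer: CCCCCOOCCCCCCCCOCCCC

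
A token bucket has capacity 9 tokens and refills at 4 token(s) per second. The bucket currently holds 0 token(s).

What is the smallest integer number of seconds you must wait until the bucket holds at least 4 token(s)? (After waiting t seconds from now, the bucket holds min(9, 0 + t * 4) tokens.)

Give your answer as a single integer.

Need 0 + t * 4 >= 4, so t >= 4/4.
Smallest integer t = ceil(4/4) = 1.

Answer: 1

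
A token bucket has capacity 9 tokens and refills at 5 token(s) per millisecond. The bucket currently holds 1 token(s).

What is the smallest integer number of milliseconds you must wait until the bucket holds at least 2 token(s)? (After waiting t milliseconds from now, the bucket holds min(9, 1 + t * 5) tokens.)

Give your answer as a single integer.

Answer: 1

Derivation:
Need 1 + t * 5 >= 2, so t >= 1/5.
Smallest integer t = ceil(1/5) = 1.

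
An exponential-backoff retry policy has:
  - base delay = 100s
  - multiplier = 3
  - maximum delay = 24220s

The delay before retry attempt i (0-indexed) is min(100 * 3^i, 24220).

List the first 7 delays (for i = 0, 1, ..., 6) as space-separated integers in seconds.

Answer: 100 300 900 2700 8100 24220 24220

Derivation:
Computing each delay:
  i=0: min(100*3^0, 24220) = 100
  i=1: min(100*3^1, 24220) = 300
  i=2: min(100*3^2, 24220) = 900
  i=3: min(100*3^3, 24220) = 2700
  i=4: min(100*3^4, 24220) = 8100
  i=5: min(100*3^5, 24220) = 24220
  i=6: min(100*3^6, 24220) = 24220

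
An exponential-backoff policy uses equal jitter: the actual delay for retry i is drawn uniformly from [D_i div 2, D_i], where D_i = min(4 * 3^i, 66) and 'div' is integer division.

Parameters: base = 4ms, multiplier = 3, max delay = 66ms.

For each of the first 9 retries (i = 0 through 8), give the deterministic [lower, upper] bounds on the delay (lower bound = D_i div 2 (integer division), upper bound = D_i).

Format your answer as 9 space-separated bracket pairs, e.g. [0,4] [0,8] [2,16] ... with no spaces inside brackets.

Answer: [2,4] [6,12] [18,36] [33,66] [33,66] [33,66] [33,66] [33,66] [33,66]

Derivation:
Computing bounds per retry:
  i=0: D_i=min(4*3^0,66)=4, bounds=[2,4]
  i=1: D_i=min(4*3^1,66)=12, bounds=[6,12]
  i=2: D_i=min(4*3^2,66)=36, bounds=[18,36]
  i=3: D_i=min(4*3^3,66)=66, bounds=[33,66]
  i=4: D_i=min(4*3^4,66)=66, bounds=[33,66]
  i=5: D_i=min(4*3^5,66)=66, bounds=[33,66]
  i=6: D_i=min(4*3^6,66)=66, bounds=[33,66]
  i=7: D_i=min(4*3^7,66)=66, bounds=[33,66]
  i=8: D_i=min(4*3^8,66)=66, bounds=[33,66]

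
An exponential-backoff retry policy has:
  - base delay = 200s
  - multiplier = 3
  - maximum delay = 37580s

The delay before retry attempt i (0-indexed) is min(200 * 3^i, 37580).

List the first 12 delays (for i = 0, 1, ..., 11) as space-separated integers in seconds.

Computing each delay:
  i=0: min(200*3^0, 37580) = 200
  i=1: min(200*3^1, 37580) = 600
  i=2: min(200*3^2, 37580) = 1800
  i=3: min(200*3^3, 37580) = 5400
  i=4: min(200*3^4, 37580) = 16200
  i=5: min(200*3^5, 37580) = 37580
  i=6: min(200*3^6, 37580) = 37580
  i=7: min(200*3^7, 37580) = 37580
  i=8: min(200*3^8, 37580) = 37580
  i=9: min(200*3^9, 37580) = 37580
  i=10: min(200*3^10, 37580) = 37580
  i=11: min(200*3^11, 37580) = 37580

Answer: 200 600 1800 5400 16200 37580 37580 37580 37580 37580 37580 37580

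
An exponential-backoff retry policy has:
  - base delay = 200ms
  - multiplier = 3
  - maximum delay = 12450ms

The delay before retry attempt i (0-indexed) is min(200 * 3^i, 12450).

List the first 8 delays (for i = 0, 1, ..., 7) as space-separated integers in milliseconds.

Computing each delay:
  i=0: min(200*3^0, 12450) = 200
  i=1: min(200*3^1, 12450) = 600
  i=2: min(200*3^2, 12450) = 1800
  i=3: min(200*3^3, 12450) = 5400
  i=4: min(200*3^4, 12450) = 12450
  i=5: min(200*3^5, 12450) = 12450
  i=6: min(200*3^6, 12450) = 12450
  i=7: min(200*3^7, 12450) = 12450

Answer: 200 600 1800 5400 12450 12450 12450 12450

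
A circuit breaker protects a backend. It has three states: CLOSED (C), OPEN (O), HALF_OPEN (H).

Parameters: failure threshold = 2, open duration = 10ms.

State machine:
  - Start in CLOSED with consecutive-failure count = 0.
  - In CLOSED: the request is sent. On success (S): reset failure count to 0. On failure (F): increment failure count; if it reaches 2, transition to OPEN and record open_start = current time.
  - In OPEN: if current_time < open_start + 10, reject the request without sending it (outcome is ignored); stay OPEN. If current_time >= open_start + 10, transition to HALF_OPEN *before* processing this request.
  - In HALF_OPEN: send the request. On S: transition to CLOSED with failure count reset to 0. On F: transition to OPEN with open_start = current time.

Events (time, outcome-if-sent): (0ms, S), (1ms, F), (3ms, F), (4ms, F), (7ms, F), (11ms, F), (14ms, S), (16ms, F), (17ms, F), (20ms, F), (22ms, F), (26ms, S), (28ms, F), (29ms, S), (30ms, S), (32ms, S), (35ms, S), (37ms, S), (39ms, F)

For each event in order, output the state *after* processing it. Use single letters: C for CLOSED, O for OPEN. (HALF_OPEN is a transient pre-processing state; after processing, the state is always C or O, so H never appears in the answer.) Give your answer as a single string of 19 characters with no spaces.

Answer: CCOOOOCCOOOOOOOOOOO

Derivation:
State after each event:
  event#1 t=0ms outcome=S: state=CLOSED
  event#2 t=1ms outcome=F: state=CLOSED
  event#3 t=3ms outcome=F: state=OPEN
  event#4 t=4ms outcome=F: state=OPEN
  event#5 t=7ms outcome=F: state=OPEN
  event#6 t=11ms outcome=F: state=OPEN
  event#7 t=14ms outcome=S: state=CLOSED
  event#8 t=16ms outcome=F: state=CLOSED
  event#9 t=17ms outcome=F: state=OPEN
  event#10 t=20ms outcome=F: state=OPEN
  event#11 t=22ms outcome=F: state=OPEN
  event#12 t=26ms outcome=S: state=OPEN
  event#13 t=28ms outcome=F: state=OPEN
  event#14 t=29ms outcome=S: state=OPEN
  event#15 t=30ms outcome=S: state=OPEN
  event#16 t=32ms outcome=S: state=OPEN
  event#17 t=35ms outcome=S: state=OPEN
  event#18 t=37ms outcome=S: state=OPEN
  event#19 t=39ms outcome=F: state=OPEN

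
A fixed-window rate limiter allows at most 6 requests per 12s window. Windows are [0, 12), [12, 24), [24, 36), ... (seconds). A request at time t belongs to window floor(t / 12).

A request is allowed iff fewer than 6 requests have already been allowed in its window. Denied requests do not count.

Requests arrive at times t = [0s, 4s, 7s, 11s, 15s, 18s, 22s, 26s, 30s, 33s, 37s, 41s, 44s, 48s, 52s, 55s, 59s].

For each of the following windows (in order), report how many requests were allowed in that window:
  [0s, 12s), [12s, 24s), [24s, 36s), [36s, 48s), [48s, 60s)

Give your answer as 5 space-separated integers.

Processing requests:
  req#1 t=0s (window 0): ALLOW
  req#2 t=4s (window 0): ALLOW
  req#3 t=7s (window 0): ALLOW
  req#4 t=11s (window 0): ALLOW
  req#5 t=15s (window 1): ALLOW
  req#6 t=18s (window 1): ALLOW
  req#7 t=22s (window 1): ALLOW
  req#8 t=26s (window 2): ALLOW
  req#9 t=30s (window 2): ALLOW
  req#10 t=33s (window 2): ALLOW
  req#11 t=37s (window 3): ALLOW
  req#12 t=41s (window 3): ALLOW
  req#13 t=44s (window 3): ALLOW
  req#14 t=48s (window 4): ALLOW
  req#15 t=52s (window 4): ALLOW
  req#16 t=55s (window 4): ALLOW
  req#17 t=59s (window 4): ALLOW

Allowed counts by window: 4 3 3 3 4

Answer: 4 3 3 3 4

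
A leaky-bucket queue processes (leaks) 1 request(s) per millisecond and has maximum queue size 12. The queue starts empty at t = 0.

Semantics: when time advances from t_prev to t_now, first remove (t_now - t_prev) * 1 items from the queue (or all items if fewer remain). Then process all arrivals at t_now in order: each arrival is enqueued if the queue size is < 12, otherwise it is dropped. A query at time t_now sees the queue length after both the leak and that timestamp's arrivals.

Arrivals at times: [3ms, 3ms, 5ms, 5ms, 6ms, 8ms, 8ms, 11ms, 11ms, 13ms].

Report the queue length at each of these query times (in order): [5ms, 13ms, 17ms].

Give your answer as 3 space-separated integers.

Answer: 2 1 0

Derivation:
Queue lengths at query times:
  query t=5ms: backlog = 2
  query t=13ms: backlog = 1
  query t=17ms: backlog = 0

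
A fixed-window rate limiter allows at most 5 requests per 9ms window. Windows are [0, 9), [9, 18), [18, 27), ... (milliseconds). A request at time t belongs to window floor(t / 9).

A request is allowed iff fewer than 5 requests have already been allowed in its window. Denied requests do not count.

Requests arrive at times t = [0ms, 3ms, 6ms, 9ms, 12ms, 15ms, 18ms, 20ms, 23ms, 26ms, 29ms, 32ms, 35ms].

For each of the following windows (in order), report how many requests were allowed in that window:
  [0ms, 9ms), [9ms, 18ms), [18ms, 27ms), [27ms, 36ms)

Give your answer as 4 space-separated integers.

Processing requests:
  req#1 t=0ms (window 0): ALLOW
  req#2 t=3ms (window 0): ALLOW
  req#3 t=6ms (window 0): ALLOW
  req#4 t=9ms (window 1): ALLOW
  req#5 t=12ms (window 1): ALLOW
  req#6 t=15ms (window 1): ALLOW
  req#7 t=18ms (window 2): ALLOW
  req#8 t=20ms (window 2): ALLOW
  req#9 t=23ms (window 2): ALLOW
  req#10 t=26ms (window 2): ALLOW
  req#11 t=29ms (window 3): ALLOW
  req#12 t=32ms (window 3): ALLOW
  req#13 t=35ms (window 3): ALLOW

Allowed counts by window: 3 3 4 3

Answer: 3 3 4 3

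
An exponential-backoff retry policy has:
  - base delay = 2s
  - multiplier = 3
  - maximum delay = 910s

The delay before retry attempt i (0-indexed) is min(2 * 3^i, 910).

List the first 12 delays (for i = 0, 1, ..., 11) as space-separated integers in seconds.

Computing each delay:
  i=0: min(2*3^0, 910) = 2
  i=1: min(2*3^1, 910) = 6
  i=2: min(2*3^2, 910) = 18
  i=3: min(2*3^3, 910) = 54
  i=4: min(2*3^4, 910) = 162
  i=5: min(2*3^5, 910) = 486
  i=6: min(2*3^6, 910) = 910
  i=7: min(2*3^7, 910) = 910
  i=8: min(2*3^8, 910) = 910
  i=9: min(2*3^9, 910) = 910
  i=10: min(2*3^10, 910) = 910
  i=11: min(2*3^11, 910) = 910

Answer: 2 6 18 54 162 486 910 910 910 910 910 910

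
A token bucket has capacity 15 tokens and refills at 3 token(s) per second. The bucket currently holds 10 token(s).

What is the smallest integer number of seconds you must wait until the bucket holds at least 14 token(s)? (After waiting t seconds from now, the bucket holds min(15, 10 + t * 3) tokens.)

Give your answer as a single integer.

Answer: 2

Derivation:
Need 10 + t * 3 >= 14, so t >= 4/3.
Smallest integer t = ceil(4/3) = 2.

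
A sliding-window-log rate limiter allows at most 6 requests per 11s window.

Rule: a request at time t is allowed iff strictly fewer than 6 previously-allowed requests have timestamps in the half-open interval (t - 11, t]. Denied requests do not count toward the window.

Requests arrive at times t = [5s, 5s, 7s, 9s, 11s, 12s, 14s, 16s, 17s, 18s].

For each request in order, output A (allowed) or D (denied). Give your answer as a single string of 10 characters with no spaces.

Tracking allowed requests in the window:
  req#1 t=5s: ALLOW
  req#2 t=5s: ALLOW
  req#3 t=7s: ALLOW
  req#4 t=9s: ALLOW
  req#5 t=11s: ALLOW
  req#6 t=12s: ALLOW
  req#7 t=14s: DENY
  req#8 t=16s: ALLOW
  req#9 t=17s: ALLOW
  req#10 t=18s: ALLOW

Answer: AAAAAADAAA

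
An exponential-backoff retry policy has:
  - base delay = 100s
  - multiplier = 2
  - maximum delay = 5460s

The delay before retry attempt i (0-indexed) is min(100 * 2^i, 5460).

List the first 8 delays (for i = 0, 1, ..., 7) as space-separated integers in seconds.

Answer: 100 200 400 800 1600 3200 5460 5460

Derivation:
Computing each delay:
  i=0: min(100*2^0, 5460) = 100
  i=1: min(100*2^1, 5460) = 200
  i=2: min(100*2^2, 5460) = 400
  i=3: min(100*2^3, 5460) = 800
  i=4: min(100*2^4, 5460) = 1600
  i=5: min(100*2^5, 5460) = 3200
  i=6: min(100*2^6, 5460) = 5460
  i=7: min(100*2^7, 5460) = 5460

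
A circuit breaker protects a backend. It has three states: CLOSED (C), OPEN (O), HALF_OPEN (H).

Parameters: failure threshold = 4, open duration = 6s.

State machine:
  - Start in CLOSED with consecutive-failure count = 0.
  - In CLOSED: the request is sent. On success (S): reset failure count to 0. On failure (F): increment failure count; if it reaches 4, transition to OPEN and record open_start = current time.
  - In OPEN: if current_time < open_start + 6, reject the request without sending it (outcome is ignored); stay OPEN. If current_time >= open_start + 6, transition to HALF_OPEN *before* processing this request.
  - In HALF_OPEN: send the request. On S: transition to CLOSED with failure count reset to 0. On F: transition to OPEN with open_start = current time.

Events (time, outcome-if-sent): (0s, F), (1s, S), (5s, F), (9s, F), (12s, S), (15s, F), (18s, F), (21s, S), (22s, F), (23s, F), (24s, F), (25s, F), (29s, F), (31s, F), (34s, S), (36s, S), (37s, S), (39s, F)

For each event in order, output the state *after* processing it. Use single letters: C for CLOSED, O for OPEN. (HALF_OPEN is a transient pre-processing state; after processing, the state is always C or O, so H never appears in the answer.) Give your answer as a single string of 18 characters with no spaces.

State after each event:
  event#1 t=0s outcome=F: state=CLOSED
  event#2 t=1s outcome=S: state=CLOSED
  event#3 t=5s outcome=F: state=CLOSED
  event#4 t=9s outcome=F: state=CLOSED
  event#5 t=12s outcome=S: state=CLOSED
  event#6 t=15s outcome=F: state=CLOSED
  event#7 t=18s outcome=F: state=CLOSED
  event#8 t=21s outcome=S: state=CLOSED
  event#9 t=22s outcome=F: state=CLOSED
  event#10 t=23s outcome=F: state=CLOSED
  event#11 t=24s outcome=F: state=CLOSED
  event#12 t=25s outcome=F: state=OPEN
  event#13 t=29s outcome=F: state=OPEN
  event#14 t=31s outcome=F: state=OPEN
  event#15 t=34s outcome=S: state=OPEN
  event#16 t=36s outcome=S: state=OPEN
  event#17 t=37s outcome=S: state=CLOSED
  event#18 t=39s outcome=F: state=CLOSED

Answer: CCCCCCCCCCCOOOOOCC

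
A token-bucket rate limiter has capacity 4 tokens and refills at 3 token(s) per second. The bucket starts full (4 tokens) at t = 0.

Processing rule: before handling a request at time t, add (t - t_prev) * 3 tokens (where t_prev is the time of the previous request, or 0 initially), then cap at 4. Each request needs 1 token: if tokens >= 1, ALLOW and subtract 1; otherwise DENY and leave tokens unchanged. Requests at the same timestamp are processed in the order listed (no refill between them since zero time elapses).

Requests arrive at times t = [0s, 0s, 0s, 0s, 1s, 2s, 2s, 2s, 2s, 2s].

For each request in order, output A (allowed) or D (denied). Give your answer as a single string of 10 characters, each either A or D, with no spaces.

Answer: AAAAAAAAAD

Derivation:
Simulating step by step:
  req#1 t=0s: ALLOW
  req#2 t=0s: ALLOW
  req#3 t=0s: ALLOW
  req#4 t=0s: ALLOW
  req#5 t=1s: ALLOW
  req#6 t=2s: ALLOW
  req#7 t=2s: ALLOW
  req#8 t=2s: ALLOW
  req#9 t=2s: ALLOW
  req#10 t=2s: DENY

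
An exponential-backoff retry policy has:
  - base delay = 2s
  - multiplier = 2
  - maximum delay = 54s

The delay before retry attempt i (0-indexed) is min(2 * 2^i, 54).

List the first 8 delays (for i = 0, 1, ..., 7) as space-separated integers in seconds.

Computing each delay:
  i=0: min(2*2^0, 54) = 2
  i=1: min(2*2^1, 54) = 4
  i=2: min(2*2^2, 54) = 8
  i=3: min(2*2^3, 54) = 16
  i=4: min(2*2^4, 54) = 32
  i=5: min(2*2^5, 54) = 54
  i=6: min(2*2^6, 54) = 54
  i=7: min(2*2^7, 54) = 54

Answer: 2 4 8 16 32 54 54 54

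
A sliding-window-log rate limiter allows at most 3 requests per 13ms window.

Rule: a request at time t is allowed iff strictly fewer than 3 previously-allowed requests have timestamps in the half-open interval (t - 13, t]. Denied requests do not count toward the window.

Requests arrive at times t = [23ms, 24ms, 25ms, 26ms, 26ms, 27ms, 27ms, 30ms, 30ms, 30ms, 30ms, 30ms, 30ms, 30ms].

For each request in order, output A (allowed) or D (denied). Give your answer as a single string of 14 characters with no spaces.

Tracking allowed requests in the window:
  req#1 t=23ms: ALLOW
  req#2 t=24ms: ALLOW
  req#3 t=25ms: ALLOW
  req#4 t=26ms: DENY
  req#5 t=26ms: DENY
  req#6 t=27ms: DENY
  req#7 t=27ms: DENY
  req#8 t=30ms: DENY
  req#9 t=30ms: DENY
  req#10 t=30ms: DENY
  req#11 t=30ms: DENY
  req#12 t=30ms: DENY
  req#13 t=30ms: DENY
  req#14 t=30ms: DENY

Answer: AAADDDDDDDDDDD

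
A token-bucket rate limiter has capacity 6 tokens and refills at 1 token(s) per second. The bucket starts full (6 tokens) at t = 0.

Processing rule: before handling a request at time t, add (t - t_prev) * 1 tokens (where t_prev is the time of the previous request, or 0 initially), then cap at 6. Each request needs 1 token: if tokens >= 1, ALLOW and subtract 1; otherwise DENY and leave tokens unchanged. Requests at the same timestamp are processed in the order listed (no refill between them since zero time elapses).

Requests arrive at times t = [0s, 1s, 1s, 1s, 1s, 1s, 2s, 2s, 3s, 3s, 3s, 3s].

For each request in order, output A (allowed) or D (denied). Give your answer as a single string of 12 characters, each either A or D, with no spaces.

Answer: AAAAAAAAADDD

Derivation:
Simulating step by step:
  req#1 t=0s: ALLOW
  req#2 t=1s: ALLOW
  req#3 t=1s: ALLOW
  req#4 t=1s: ALLOW
  req#5 t=1s: ALLOW
  req#6 t=1s: ALLOW
  req#7 t=2s: ALLOW
  req#8 t=2s: ALLOW
  req#9 t=3s: ALLOW
  req#10 t=3s: DENY
  req#11 t=3s: DENY
  req#12 t=3s: DENY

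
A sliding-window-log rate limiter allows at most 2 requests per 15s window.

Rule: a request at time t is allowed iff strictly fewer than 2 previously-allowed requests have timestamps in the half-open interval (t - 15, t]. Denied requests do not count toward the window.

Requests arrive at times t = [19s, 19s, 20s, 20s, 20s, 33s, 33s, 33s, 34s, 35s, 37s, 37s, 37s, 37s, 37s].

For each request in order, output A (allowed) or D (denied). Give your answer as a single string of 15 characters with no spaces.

Tracking allowed requests in the window:
  req#1 t=19s: ALLOW
  req#2 t=19s: ALLOW
  req#3 t=20s: DENY
  req#4 t=20s: DENY
  req#5 t=20s: DENY
  req#6 t=33s: DENY
  req#7 t=33s: DENY
  req#8 t=33s: DENY
  req#9 t=34s: ALLOW
  req#10 t=35s: ALLOW
  req#11 t=37s: DENY
  req#12 t=37s: DENY
  req#13 t=37s: DENY
  req#14 t=37s: DENY
  req#15 t=37s: DENY

Answer: AADDDDDDAADDDDD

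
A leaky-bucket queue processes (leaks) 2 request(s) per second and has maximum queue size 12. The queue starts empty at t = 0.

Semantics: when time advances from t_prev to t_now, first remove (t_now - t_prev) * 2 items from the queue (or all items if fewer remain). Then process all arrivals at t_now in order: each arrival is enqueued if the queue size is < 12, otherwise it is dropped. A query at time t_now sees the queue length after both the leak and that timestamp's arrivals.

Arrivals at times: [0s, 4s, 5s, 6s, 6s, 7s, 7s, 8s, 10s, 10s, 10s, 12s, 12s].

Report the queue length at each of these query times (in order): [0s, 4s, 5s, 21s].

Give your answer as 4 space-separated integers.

Queue lengths at query times:
  query t=0s: backlog = 1
  query t=4s: backlog = 1
  query t=5s: backlog = 1
  query t=21s: backlog = 0

Answer: 1 1 1 0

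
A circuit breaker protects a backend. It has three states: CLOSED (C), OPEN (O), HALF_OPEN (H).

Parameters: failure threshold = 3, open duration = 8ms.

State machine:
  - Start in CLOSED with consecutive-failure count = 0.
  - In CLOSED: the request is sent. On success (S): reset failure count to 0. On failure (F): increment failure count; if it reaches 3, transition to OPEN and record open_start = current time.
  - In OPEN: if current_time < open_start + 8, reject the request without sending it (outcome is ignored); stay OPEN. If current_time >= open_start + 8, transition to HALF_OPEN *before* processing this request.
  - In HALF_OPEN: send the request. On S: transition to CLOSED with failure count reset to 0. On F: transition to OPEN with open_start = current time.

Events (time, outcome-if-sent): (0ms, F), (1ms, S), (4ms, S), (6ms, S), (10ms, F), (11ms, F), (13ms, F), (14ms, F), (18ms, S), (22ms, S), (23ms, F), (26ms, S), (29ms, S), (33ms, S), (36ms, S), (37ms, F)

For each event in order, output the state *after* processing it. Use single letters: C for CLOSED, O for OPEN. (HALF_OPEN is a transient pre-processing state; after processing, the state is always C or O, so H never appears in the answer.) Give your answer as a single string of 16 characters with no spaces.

Answer: CCCCCCOOOCCCCCCC

Derivation:
State after each event:
  event#1 t=0ms outcome=F: state=CLOSED
  event#2 t=1ms outcome=S: state=CLOSED
  event#3 t=4ms outcome=S: state=CLOSED
  event#4 t=6ms outcome=S: state=CLOSED
  event#5 t=10ms outcome=F: state=CLOSED
  event#6 t=11ms outcome=F: state=CLOSED
  event#7 t=13ms outcome=F: state=OPEN
  event#8 t=14ms outcome=F: state=OPEN
  event#9 t=18ms outcome=S: state=OPEN
  event#10 t=22ms outcome=S: state=CLOSED
  event#11 t=23ms outcome=F: state=CLOSED
  event#12 t=26ms outcome=S: state=CLOSED
  event#13 t=29ms outcome=S: state=CLOSED
  event#14 t=33ms outcome=S: state=CLOSED
  event#15 t=36ms outcome=S: state=CLOSED
  event#16 t=37ms outcome=F: state=CLOSED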